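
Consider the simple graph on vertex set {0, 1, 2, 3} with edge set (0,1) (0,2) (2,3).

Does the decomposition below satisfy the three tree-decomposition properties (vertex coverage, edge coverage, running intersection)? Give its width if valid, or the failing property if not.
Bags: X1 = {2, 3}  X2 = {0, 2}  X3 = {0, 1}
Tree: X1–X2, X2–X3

Yes; width 1.

Vertex coverage: the bags together contain {0, 1, 2, 3}, the full vertex set. Edge coverage: each edge of G has both endpoints in at least one bag. Running intersection: for every vertex, the bags containing it form a connected subtree. All three properties hold, so this is a valid tree decomposition of width max|bag| − 1 = 1, and hence tw(G) ≤ 1.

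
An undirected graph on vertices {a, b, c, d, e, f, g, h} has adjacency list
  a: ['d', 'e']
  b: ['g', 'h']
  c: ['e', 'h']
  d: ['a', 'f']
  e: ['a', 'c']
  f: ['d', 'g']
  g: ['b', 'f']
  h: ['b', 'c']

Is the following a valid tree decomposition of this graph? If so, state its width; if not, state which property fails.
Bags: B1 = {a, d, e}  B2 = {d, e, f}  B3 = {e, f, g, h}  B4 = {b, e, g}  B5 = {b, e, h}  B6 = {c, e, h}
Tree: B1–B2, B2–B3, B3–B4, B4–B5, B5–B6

No — bags containing vertex h are not connected in the tree.

A tree decomposition must satisfy three properties: every vertex lies in some bag; for every edge, both endpoints lie together in some bag; and for every vertex, the bags containing it form a connected subtree. Here bags containing vertex h are not connected in the tree, so the decomposition is invalid.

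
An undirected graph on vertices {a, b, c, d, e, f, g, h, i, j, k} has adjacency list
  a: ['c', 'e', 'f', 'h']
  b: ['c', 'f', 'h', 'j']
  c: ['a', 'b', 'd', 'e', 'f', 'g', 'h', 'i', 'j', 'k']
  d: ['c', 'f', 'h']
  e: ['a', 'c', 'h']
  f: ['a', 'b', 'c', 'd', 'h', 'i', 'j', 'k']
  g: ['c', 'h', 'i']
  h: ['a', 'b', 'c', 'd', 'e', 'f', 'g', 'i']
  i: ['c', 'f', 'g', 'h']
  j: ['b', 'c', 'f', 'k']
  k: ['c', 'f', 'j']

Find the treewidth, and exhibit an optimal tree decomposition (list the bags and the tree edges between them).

Treewidth 3.
One optimal decomposition is:
Bags: B1 = {b, c, f, h}  B2 = {a, c, f, h}  B3 = {c, f, h, i}  B4 = {b, c, f, j}  B5 = {a, c, e, h}  B6 = {c, f, j, k}  B7 = {c, d, f, h}  B8 = {c, g, h, i}
Tree: B1–B2, B2–B3, B1–B4, B2–B5, B4–B6, B2–B7, B3–B8

The largest bag has 4 vertices, giving width 3; this decomposition certifies tw(G) ≤ 3. For the lower bound, the 4 vertices {c, g, h, i} are pairwise adjacent, and any tree decomposition puts a clique entirely inside one bag — forcing width ≥ 3. Combining the bounds, tw(G) = 3.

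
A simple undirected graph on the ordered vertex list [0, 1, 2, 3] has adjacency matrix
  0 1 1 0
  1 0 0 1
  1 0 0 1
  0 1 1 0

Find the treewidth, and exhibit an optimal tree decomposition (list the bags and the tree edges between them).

Treewidth 2.
One such decomposition:
Bags: B1 = {0, 2, 3}  B2 = {0, 1, 3}
Tree: B1–B2

Every bag has size at most 3, so the width is 3 − 1 = 2 and tw(G) ≤ 2. For the lower bound, G contains the cycle 3–2–0–1–3, so G is not a forest; only forests have treewidth ≤ 1, hence tw(G) ≥ 2. Hence tw(G) = 2 exactly.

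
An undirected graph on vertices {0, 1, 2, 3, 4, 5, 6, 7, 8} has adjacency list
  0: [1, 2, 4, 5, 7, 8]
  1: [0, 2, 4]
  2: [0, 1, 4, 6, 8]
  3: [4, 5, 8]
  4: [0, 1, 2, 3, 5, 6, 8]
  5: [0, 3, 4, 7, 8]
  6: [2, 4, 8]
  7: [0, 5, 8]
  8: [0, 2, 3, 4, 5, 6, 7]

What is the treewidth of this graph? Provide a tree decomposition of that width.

The largest bag has 4 vertices, giving width 3; this decomposition certifies tw(G) ≤ 3. Conversely, {0, 2, 4, 8} is a clique of size 4, and the vertices of any clique must share a bag in every tree decomposition; so some bag has ≥ 4 vertices and tw(G) ≥ 3. Hence tw(G) = 3 exactly.

Treewidth 3.
Bags: B1 = {0, 2, 4, 8}  B2 = {0, 1, 2, 4}  B3 = {2, 4, 6, 8}  B4 = {0, 4, 5, 8}  B5 = {3, 4, 5, 8}  B6 = {0, 5, 7, 8}
Tree: B1–B2, B1–B3, B1–B4, B4–B5, B4–B6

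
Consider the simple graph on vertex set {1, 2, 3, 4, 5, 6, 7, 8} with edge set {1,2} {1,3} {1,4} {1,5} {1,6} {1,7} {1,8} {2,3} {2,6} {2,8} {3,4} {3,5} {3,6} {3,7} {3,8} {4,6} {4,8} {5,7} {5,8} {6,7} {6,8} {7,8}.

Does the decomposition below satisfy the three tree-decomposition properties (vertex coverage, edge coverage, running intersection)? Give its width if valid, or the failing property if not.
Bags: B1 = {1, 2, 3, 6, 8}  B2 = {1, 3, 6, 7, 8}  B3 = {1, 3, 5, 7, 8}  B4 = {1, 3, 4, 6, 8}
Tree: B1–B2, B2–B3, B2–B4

Yes; width 4.

Vertex coverage: the bags together contain {1, 2, 3, 4, 5, 6, 7, 8}, the full vertex set. Edge coverage: each edge of G has both endpoints in at least one bag. Running intersection: for every vertex, the bags containing it form a connected subtree. All three properties hold, so this is a valid tree decomposition of width max|bag| − 1 = 4, and hence tw(G) ≤ 4.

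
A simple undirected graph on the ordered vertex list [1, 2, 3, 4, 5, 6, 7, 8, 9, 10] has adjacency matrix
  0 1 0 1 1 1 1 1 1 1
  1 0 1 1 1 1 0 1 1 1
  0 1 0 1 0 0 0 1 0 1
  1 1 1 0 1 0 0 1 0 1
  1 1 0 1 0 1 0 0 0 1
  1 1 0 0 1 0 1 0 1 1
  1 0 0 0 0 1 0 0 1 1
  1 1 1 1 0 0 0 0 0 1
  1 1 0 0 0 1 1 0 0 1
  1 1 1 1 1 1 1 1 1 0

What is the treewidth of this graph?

4

A width-4 tree decomposition is:
Bags: B1 = {1, 2, 4, 5, 10}  B2 = {1, 2, 4, 8, 10}  B3 = {2, 3, 4, 8, 10}  B4 = {1, 2, 5, 6, 10}  B5 = {1, 2, 6, 9, 10}  B6 = {1, 6, 7, 9, 10}
Tree: B1–B2, B2–B3, B1–B4, B4–B5, B5–B6
The largest bag has 5 vertices, giving width 4; this decomposition certifies tw(G) ≤ 4. On the other hand G contains the 5-clique {1, 2, 6, 9, 10}. A clique must lie in a single bag of any decomposition, so no decomposition can have width below 4. The upper and lower bounds meet at 4, so that is the treewidth.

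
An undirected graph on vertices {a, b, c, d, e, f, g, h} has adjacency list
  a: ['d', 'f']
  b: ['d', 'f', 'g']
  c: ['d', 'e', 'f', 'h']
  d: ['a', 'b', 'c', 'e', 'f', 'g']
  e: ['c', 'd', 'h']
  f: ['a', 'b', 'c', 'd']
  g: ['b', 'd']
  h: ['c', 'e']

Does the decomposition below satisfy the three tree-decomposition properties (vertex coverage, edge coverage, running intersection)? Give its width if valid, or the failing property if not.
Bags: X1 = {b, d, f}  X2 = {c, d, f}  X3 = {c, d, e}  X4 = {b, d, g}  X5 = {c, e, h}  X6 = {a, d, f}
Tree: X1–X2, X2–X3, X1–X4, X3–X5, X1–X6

Checking the three conditions: (i) the bags cover all of {a, b, c, d, e, f, g, h}; (ii) for each edge, some bag contains both endpoints; (iii) the bags containing any fixed vertex form a subtree. All hold, so the decomposition is valid with width 3 − 1 = 2.

Yes; width 2.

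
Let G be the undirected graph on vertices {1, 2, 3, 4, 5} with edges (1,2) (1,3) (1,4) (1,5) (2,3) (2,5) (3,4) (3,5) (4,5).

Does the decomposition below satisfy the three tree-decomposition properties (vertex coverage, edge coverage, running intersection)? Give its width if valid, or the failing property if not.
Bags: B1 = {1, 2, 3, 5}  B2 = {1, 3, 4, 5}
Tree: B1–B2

Yes; width 3.

Checking the three conditions: (i) the bags cover all of {1, 2, 3, 4, 5}; (ii) for each edge, some bag contains both endpoints; (iii) the bags containing any fixed vertex form a subtree. All hold, so the decomposition is valid with width 4 − 1 = 3.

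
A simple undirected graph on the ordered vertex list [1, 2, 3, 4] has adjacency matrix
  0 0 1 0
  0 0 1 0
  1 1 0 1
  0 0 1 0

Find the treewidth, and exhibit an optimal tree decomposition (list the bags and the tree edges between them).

The largest bag has 2 vertices, giving width 1; this decomposition certifies tw(G) ≤ 1. Any graph with an edge has treewidth ≥ 1, and G has the edge 1–3. Therefore the treewidth is 1.

Treewidth 1.
One such decomposition:
Bags: B1 = {1, 3}  B2 = {3, 4}  B3 = {2, 3}
Tree: B1–B2, B1–B3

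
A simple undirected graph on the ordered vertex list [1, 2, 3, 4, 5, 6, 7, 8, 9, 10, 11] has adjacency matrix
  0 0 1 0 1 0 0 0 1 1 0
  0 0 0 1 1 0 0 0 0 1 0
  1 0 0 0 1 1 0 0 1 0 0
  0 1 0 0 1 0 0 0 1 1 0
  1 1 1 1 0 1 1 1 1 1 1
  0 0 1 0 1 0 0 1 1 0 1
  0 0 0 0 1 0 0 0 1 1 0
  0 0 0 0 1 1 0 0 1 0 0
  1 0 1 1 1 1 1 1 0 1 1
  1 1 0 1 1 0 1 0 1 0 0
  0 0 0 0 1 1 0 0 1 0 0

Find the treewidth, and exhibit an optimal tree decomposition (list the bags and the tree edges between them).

Every bag has size at most 4, so the width is 4 − 1 = 3 and tw(G) ≤ 3. Conversely, {1, 5, 9, 10} is a clique of size 4, and the vertices of any clique must share a bag in every tree decomposition; so some bag has ≥ 4 vertices and tw(G) ≥ 3. Therefore the treewidth is 3.

Treewidth 3.
Bags: B1 = {1, 5, 9, 10}  B2 = {5, 7, 9, 10}  B3 = {4, 5, 9, 10}  B4 = {1, 3, 5, 9}  B5 = {3, 5, 6, 9}  B6 = {2, 4, 5, 10}  B7 = {5, 6, 9, 11}  B8 = {5, 6, 8, 9}
Tree: B1–B2, B2–B3, B1–B4, B4–B5, B3–B6, B5–B7, B5–B8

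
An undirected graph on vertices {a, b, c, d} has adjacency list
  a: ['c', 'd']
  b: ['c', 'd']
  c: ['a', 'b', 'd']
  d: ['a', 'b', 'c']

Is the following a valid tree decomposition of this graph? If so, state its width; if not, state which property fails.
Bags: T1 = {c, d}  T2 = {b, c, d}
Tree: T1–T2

A tree decomposition must satisfy three properties: every vertex lies in some bag; for every edge, both endpoints lie together in some bag; and for every vertex, the bags containing it form a connected subtree. Here vertex a appears in no bag, so the decomposition is invalid.

No — vertex a appears in no bag.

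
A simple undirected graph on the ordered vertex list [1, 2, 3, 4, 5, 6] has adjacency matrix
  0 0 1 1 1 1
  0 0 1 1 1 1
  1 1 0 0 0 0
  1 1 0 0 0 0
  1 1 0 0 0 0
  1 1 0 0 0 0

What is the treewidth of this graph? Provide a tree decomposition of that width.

Treewidth 2.
One such decomposition:
Bags: B1 = {1, 2, 4}  B2 = {1, 2, 6}  B3 = {1, 2, 3}  B4 = {1, 2, 5}
Tree: B1–B2, B2–B3, B3–B4

Every bag has size at most 3, so the width is 3 − 1 = 2 and tw(G) ≤ 2. The edges 2–4–1–6–2 form a cycle, so G is not a tree and its treewidth is at least 2. Therefore the treewidth is 2.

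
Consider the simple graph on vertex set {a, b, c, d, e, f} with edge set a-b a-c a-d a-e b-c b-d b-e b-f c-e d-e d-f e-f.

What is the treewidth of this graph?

A width-3 tree decomposition is:
Bags: B1 = {b, d, e, f}  B2 = {a, b, d, e}  B3 = {a, b, c, e}
Tree: B1–B2, B2–B3
Each bag holds 4 vertices, so the decomposition has width 3, which upper-bounds the treewidth. On the other hand G contains the 4-clique {b, d, e, f}. A clique must lie in a single bag of any decomposition, so no decomposition can have width below 3. Therefore the treewidth is 3.

3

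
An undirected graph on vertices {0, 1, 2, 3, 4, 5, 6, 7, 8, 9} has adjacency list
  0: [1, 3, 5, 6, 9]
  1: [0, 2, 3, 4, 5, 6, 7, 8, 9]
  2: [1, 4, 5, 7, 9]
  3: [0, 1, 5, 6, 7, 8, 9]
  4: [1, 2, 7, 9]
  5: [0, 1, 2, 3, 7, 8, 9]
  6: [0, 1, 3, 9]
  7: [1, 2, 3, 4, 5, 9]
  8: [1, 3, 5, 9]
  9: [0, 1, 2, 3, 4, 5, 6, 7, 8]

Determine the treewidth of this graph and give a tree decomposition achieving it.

Treewidth 4.
One optimal decomposition is:
Bags: B1 = {1, 3, 5, 7, 9}  B2 = {1, 2, 5, 7, 9}  B3 = {0, 1, 3, 5, 9}  B4 = {0, 1, 3, 6, 9}  B5 = {1, 3, 5, 8, 9}  B6 = {1, 2, 4, 7, 9}
Tree: B1–B2, B1–B3, B3–B4, B3–B5, B2–B6

The largest bag has 5 vertices, giving width 4; this decomposition certifies tw(G) ≤ 4. On the other hand G contains the 5-clique {1, 2, 4, 7, 9}. A clique must lie in a single bag of any decomposition, so no decomposition can have width below 4. Combining the bounds, tw(G) = 4.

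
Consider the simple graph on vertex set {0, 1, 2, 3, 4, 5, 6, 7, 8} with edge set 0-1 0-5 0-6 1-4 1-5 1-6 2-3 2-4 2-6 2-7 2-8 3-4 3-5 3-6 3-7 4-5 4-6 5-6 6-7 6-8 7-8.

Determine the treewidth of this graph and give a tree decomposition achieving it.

The largest bag has 4 vertices, giving width 3; this decomposition certifies tw(G) ≤ 3. For the lower bound, the 4 vertices {0, 1, 5, 6} are pairwise adjacent, and any tree decomposition puts a clique entirely inside one bag — forcing width ≥ 3. The upper and lower bounds meet at 3, so that is the treewidth.

Treewidth 3.
Bags: B1 = {3, 4, 5, 6}  B2 = {2, 3, 4, 6}  B3 = {1, 4, 5, 6}  B4 = {2, 3, 6, 7}  B5 = {0, 1, 5, 6}  B6 = {2, 6, 7, 8}
Tree: B1–B2, B1–B3, B2–B4, B3–B5, B4–B6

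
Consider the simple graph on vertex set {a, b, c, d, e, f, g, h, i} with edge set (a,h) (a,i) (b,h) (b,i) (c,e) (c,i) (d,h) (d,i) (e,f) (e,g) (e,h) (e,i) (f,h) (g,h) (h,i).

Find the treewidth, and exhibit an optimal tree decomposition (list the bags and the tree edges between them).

Treewidth 2.
One optimal decomposition is:
Bags: B1 = {e, g, h}  B2 = {e, f, h}  B3 = {e, h, i}  B4 = {c, e, i}  B5 = {d, h, i}  B6 = {a, h, i}  B7 = {b, h, i}
Tree: B1–B2, B1–B3, B3–B4, B3–B5, B5–B6, B6–B7

Every bag has size at most 3, so the width is 3 − 1 = 2 and tw(G) ≤ 2. Conversely, {e, g, h} is a clique of size 3, and the vertices of any clique must share a bag in every tree decomposition; so some bag has ≥ 3 vertices and tw(G) ≥ 2. Hence tw(G) = 2 exactly.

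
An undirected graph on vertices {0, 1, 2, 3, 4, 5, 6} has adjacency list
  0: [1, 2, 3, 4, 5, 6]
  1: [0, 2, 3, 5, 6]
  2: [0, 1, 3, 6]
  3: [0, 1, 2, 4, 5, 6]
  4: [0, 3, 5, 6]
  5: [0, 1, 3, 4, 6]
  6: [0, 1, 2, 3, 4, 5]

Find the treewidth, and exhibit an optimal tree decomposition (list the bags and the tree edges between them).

The largest bag has 5 vertices, giving width 4; this decomposition certifies tw(G) ≤ 4. On the other hand G contains the 5-clique {0, 1, 2, 3, 6}. A clique must lie in a single bag of any decomposition, so no decomposition can have width below 4. Therefore the treewidth is 4.

Treewidth 4.
One optimal decomposition is:
Bags: B1 = {0, 1, 2, 3, 6}  B2 = {0, 1, 3, 5, 6}  B3 = {0, 3, 4, 5, 6}
Tree: B1–B2, B2–B3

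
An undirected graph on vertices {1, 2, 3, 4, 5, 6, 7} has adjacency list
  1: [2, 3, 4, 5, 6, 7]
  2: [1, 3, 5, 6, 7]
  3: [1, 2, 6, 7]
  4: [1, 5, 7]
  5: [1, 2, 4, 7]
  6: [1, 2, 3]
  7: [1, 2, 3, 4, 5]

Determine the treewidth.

A width-3 tree decomposition is:
Bags: B1 = {1, 2, 3, 7}  B2 = {1, 2, 5, 7}  B3 = {1, 4, 5, 7}  B4 = {1, 2, 3, 6}
Tree: B1–B2, B2–B3, B1–B4
Every bag has size at most 4, so the width is 4 − 1 = 3 and tw(G) ≤ 3. On the other hand G contains the 4-clique {1, 2, 3, 6}. A clique must lie in a single bag of any decomposition, so no decomposition can have width below 3. Combining the bounds, tw(G) = 3.

3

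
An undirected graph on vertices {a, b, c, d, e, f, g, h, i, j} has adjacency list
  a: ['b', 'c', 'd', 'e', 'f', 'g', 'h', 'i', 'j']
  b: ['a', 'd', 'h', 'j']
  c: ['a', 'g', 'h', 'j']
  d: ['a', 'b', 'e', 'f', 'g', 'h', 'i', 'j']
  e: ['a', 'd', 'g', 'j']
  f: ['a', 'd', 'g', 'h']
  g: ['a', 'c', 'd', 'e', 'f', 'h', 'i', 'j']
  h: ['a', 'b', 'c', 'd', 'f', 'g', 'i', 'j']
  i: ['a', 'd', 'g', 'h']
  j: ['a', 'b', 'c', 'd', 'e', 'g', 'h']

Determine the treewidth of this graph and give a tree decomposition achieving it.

Treewidth 4.
One such decomposition:
Bags: B1 = {a, d, g, h, i}  B2 = {a, d, g, h, j}  B3 = {a, d, f, g, h}  B4 = {a, c, g, h, j}  B5 = {a, b, d, h, j}  B6 = {a, d, e, g, j}
Tree: B1–B2, B2–B3, B2–B4, B2–B5, B2–B6

Each bag holds 5 vertices, so the decomposition has width 4, which upper-bounds the treewidth. Conversely, {a, d, e, g, j} is a clique of size 5, and the vertices of any clique must share a bag in every tree decomposition; so some bag has ≥ 5 vertices and tw(G) ≥ 4. The upper and lower bounds meet at 4, so that is the treewidth.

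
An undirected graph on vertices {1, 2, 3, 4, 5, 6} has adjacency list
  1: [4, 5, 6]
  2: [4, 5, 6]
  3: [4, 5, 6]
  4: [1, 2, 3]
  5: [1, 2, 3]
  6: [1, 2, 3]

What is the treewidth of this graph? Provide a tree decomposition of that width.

Treewidth 3.
One such decomposition:
Bags: B1 = {2, 4, 5, 6}  B2 = {3, 4, 5, 6}  B3 = {1, 4, 5, 6}
Tree: B1–B2, B2–B3

The largest bag has 4 vertices, giving width 3; this decomposition certifies tw(G) ≤ 3. For the lower bound: the 4 vertex sets {2,6}, {3,5}, {4}, {1} are disjoint, each induces a connected subgraph, and every pair is joined by at least one edge of G. Contracting each set to a single vertex therefore yields K_{4} as a minor, and since treewidth is minor-monotone, tw(G) ≥ tw(K_{4}) = 3. The upper and lower bounds meet at 3, so that is the treewidth.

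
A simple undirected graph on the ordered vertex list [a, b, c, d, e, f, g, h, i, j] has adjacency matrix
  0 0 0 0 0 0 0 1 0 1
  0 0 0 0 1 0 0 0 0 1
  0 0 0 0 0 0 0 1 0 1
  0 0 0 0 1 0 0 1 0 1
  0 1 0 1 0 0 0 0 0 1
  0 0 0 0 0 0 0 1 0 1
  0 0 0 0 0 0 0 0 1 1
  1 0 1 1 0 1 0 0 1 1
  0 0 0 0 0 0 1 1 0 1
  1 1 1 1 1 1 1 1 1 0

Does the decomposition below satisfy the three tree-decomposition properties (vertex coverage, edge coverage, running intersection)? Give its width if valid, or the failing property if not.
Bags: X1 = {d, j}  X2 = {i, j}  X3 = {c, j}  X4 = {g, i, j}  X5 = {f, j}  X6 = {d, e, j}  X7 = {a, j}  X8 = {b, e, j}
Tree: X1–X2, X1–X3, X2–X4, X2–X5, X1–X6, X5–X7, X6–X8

A tree decomposition must satisfy three properties: every vertex lies in some bag; for every edge, both endpoints lie together in some bag; and for every vertex, the bags containing it form a connected subtree. Here vertex h appears in no bag, so the decomposition is invalid.

No — vertex h appears in no bag.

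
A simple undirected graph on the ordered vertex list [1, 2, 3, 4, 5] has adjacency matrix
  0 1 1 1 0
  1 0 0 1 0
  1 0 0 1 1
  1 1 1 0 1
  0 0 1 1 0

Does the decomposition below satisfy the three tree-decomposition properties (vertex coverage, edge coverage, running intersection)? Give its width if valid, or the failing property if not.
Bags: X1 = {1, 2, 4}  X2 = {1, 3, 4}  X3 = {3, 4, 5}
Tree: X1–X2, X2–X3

Every vertex of G appears in some bag (union = {1, 2, 3, 4, 5}); every edge is covered by a bag; and for each vertex v the set of bags containing v is connected in the bag tree. The decomposition is therefore valid. The largest bag has 3 vertices, so the width is 2.

Yes; width 2.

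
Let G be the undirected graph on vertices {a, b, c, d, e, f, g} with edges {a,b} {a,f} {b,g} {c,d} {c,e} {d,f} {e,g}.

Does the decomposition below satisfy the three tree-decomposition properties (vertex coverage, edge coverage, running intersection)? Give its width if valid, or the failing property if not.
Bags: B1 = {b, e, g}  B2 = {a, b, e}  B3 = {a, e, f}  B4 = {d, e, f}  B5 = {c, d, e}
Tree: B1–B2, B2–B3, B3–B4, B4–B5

Vertex coverage: the bags together contain {a, b, c, d, e, f, g}, the full vertex set. Edge coverage: each edge of G has both endpoints in at least one bag. Running intersection: for every vertex, the bags containing it form a connected subtree. All three properties hold, so this is a valid tree decomposition of width max|bag| − 1 = 2, and hence tw(G) ≤ 2.

Yes; width 2.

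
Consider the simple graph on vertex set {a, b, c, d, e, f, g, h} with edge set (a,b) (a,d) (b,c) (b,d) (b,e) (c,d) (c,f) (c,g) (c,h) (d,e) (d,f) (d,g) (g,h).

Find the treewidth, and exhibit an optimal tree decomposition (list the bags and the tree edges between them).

The largest bag has 3 vertices, giving width 2; this decomposition certifies tw(G) ≤ 2. For the lower bound, the 3 vertices {c, d, g} are pairwise adjacent, and any tree decomposition puts a clique entirely inside one bag — forcing width ≥ 2. The upper and lower bounds meet at 2, so that is the treewidth.

Treewidth 2.
One optimal decomposition is:
Bags: B1 = {b, c, d}  B2 = {c, d, f}  B3 = {a, b, d}  B4 = {b, d, e}  B5 = {c, d, g}  B6 = {c, g, h}
Tree: B1–B2, B1–B3, B3–B4, B1–B5, B5–B6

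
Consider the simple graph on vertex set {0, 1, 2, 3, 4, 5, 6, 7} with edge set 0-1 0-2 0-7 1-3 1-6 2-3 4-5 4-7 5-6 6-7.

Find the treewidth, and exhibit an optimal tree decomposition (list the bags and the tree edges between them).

Each bag holds 3 vertices, so the decomposition has width 2, which upper-bounds the treewidth. For the lower bound, G contains the cycle 2–3–1–0–2, so G is not a forest; only forests have treewidth ≤ 1, hence tw(G) ≥ 2. The upper and lower bounds meet at 2, so that is the treewidth.

Treewidth 2.
Bags: B1 = {0, 2, 3}  B2 = {0, 1, 3}  B3 = {0, 1, 7}  B4 = {1, 6, 7}  B5 = {4, 6, 7}  B6 = {4, 5, 6}
Tree: B1–B2, B2–B3, B3–B4, B4–B5, B5–B6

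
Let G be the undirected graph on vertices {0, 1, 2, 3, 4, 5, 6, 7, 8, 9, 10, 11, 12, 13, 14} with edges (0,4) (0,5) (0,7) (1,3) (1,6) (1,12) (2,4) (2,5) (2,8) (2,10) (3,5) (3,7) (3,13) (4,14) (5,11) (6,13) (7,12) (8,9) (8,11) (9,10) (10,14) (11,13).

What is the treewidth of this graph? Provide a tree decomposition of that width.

Treewidth 3.
One optimal decomposition is:
Bags: B1 = {8, 9, 10, 14}  B2 = {2, 8, 10, 14}  B3 = {2, 4, 8, 14}  B4 = {2, 4, 8, 11}  B5 = {2, 4, 5, 11}  B6 = {0, 4, 5, 11}  B7 = {0, 5, 11, 13}  B8 = {0, 3, 5, 13}  B9 = {0, 3, 7, 13}  B10 = {3, 6, 7, 13}  B11 = {1, 3, 6, 7}  B12 = {1, 6, 7, 12}
Tree: B1–B2, B2–B3, B3–B4, B4–B5, B5–B6, B6–B7, B7–B8, B8–B9, B9–B10, B10–B11, B11–B12

The largest bag has 4 vertices, giving width 3; this decomposition certifies tw(G) ≤ 3. For the lower bound: the 4 vertex sets {9,10,14}, {8}, {2}, {0,4,5,11} are disjoint, each induces a connected subgraph, and every pair is joined by at least one edge of G. Contracting each set to a single vertex therefore yields K_{4} as a minor, and since treewidth is minor-monotone, tw(G) ≥ tw(K_{4}) = 3. Therefore the treewidth is 3.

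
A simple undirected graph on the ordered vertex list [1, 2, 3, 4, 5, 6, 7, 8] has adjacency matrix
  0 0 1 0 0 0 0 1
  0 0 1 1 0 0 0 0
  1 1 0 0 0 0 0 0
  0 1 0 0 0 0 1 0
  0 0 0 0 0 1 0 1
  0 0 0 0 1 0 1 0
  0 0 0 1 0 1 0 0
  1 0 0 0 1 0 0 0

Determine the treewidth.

2

A width-2 tree decomposition is:
Bags: B1 = {2, 3, 4}  B2 = {1, 3, 4}  B3 = {1, 4, 8}  B4 = {4, 5, 8}  B5 = {4, 5, 6}  B6 = {4, 6, 7}
Tree: B1–B2, B2–B3, B3–B4, B4–B5, B5–B6
Each bag holds 3 vertices, so the decomposition has width 2, which upper-bounds the treewidth. For the lower bound, G contains the cycle 4–2–3–1–8–5–6–7–4, so G is not a forest; only forests have treewidth ≤ 1, hence tw(G) ≥ 2. Combining the bounds, tw(G) = 2.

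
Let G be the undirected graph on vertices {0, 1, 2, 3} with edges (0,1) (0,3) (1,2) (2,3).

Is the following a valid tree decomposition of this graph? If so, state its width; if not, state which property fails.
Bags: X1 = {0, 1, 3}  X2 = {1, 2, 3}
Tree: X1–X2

Yes; width 2.

Every vertex of G appears in some bag (union = {0, 1, 2, 3}); every edge is covered by a bag; and for each vertex v the set of bags containing v is connected in the bag tree. The decomposition is therefore valid. The largest bag has 3 vertices, so the width is 2.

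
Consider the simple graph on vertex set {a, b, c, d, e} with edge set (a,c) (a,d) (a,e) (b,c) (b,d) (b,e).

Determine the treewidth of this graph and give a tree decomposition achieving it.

Every bag has size at most 3, so the width is 3 − 1 = 2 and tw(G) ≤ 2. Since e–b–c–a–e is a cycle in G, G is not acyclic. Forests are exactly the graphs of treewidth ≤ 1, so tw(G) ≥ 2. The upper and lower bounds meet at 2, so that is the treewidth.

Treewidth 2.
One such decomposition:
Bags: B1 = {a, b, e}  B2 = {a, b, c}  B3 = {a, b, d}
Tree: B1–B2, B2–B3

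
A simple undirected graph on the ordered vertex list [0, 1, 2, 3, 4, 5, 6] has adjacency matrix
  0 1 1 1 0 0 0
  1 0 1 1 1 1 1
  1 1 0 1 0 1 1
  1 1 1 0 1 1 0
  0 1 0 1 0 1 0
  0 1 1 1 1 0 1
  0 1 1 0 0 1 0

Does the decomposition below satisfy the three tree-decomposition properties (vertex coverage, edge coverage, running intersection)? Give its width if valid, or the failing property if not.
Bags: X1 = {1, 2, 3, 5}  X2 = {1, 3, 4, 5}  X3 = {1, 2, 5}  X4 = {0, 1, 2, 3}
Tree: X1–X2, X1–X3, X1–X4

No — vertex 6 appears in no bag.

A tree decomposition must satisfy three properties: every vertex lies in some bag; for every edge, both endpoints lie together in some bag; and for every vertex, the bags containing it form a connected subtree. Here vertex 6 appears in no bag, so the decomposition is invalid.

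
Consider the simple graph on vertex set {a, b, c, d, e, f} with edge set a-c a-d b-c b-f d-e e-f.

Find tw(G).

2

A width-2 tree decomposition is:
Bags: B1 = {a, c, d}  B2 = {c, d, e}  B3 = {c, e, f}  B4 = {b, c, f}
Tree: B1–B2, B2–B3, B3–B4
Every bag has size at most 3, so the width is 3 − 1 = 2 and tw(G) ≤ 2. Since c–a–d–e–f–b–c is a cycle in G, G is not acyclic. Forests are exactly the graphs of treewidth ≤ 1, so tw(G) ≥ 2. The upper and lower bounds meet at 2, so that is the treewidth.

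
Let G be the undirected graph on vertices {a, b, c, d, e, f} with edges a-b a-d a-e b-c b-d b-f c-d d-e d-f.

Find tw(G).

A width-2 tree decomposition is:
Bags: B1 = {a, b, d}  B2 = {a, d, e}  B3 = {b, d, f}  B4 = {b, c, d}
Tree: B1–B2, B1–B3, B1–B4
Every bag has size at most 3, so the width is 3 − 1 = 2 and tw(G) ≤ 2. On the other hand G contains the 3-clique {a, d, e}. A clique must lie in a single bag of any decomposition, so no decomposition can have width below 2. Therefore the treewidth is 2.

2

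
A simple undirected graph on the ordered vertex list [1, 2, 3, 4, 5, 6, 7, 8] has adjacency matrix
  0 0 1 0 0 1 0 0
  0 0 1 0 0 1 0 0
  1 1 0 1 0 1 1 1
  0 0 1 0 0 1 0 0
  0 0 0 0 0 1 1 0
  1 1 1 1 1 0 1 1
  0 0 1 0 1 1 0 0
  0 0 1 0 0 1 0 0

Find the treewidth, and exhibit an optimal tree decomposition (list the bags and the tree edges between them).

Treewidth 2.
Bags: B1 = {3, 6, 7}  B2 = {3, 4, 6}  B3 = {3, 6, 8}  B4 = {1, 3, 6}  B5 = {2, 3, 6}  B6 = {5, 6, 7}
Tree: B1–B2, B2–B3, B1–B4, B1–B5, B1–B6

The largest bag has 3 vertices, giving width 2; this decomposition certifies tw(G) ≤ 2. Conversely, {1, 3, 6} is a clique of size 3, and the vertices of any clique must share a bag in every tree decomposition; so some bag has ≥ 3 vertices and tw(G) ≥ 2. Hence tw(G) = 2 exactly.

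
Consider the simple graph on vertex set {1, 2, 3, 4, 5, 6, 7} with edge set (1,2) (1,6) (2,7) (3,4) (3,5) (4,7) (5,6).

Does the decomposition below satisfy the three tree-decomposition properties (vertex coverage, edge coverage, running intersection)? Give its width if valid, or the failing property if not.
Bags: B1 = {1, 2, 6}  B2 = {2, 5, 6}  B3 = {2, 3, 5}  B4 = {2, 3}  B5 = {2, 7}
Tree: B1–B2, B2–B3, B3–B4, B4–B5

A tree decomposition must satisfy three properties: every vertex lies in some bag; for every edge, both endpoints lie together in some bag; and for every vertex, the bags containing it form a connected subtree. Here vertex 4 appears in no bag, so the decomposition is invalid.

No — vertex 4 appears in no bag.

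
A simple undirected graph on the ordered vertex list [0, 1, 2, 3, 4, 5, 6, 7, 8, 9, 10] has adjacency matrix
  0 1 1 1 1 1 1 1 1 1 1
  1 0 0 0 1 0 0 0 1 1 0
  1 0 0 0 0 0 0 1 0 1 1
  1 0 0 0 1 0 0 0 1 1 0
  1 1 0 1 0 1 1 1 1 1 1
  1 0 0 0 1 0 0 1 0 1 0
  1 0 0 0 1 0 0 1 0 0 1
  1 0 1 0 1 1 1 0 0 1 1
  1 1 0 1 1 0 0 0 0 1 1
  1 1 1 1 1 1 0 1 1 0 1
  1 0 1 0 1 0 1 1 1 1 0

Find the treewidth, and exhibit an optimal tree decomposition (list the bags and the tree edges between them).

Treewidth 4.
One such decomposition:
Bags: B1 = {0, 4, 7, 9, 10}  B2 = {0, 4, 8, 9, 10}  B3 = {0, 1, 4, 8, 9}  B4 = {0, 4, 6, 7, 10}  B5 = {0, 2, 7, 9, 10}  B6 = {0, 4, 5, 7, 9}  B7 = {0, 3, 4, 8, 9}
Tree: B1–B2, B2–B3, B1–B4, B1–B5, B1–B6, B2–B7

Each bag holds 5 vertices, so the decomposition has width 4, which upper-bounds the treewidth. On the other hand G contains the 5-clique {0, 2, 7, 9, 10}. A clique must lie in a single bag of any decomposition, so no decomposition can have width below 4. Hence tw(G) = 4 exactly.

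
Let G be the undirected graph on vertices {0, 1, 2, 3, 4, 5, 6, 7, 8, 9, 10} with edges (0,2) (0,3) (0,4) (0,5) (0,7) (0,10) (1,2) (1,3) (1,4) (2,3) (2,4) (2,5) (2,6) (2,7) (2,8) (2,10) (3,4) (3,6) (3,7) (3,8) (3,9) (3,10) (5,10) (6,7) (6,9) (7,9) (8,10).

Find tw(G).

3

A width-3 tree decomposition is:
Bags: B1 = {3, 6, 7, 9}  B2 = {2, 3, 6, 7}  B3 = {0, 2, 3, 7}  B4 = {0, 2, 3, 4}  B5 = {0, 2, 3, 10}  B6 = {0, 2, 5, 10}  B7 = {1, 2, 3, 4}  B8 = {2, 3, 8, 10}
Tree: B1–B2, B2–B3, B3–B4, B4–B5, B5–B6, B4–B7, B5–B8
Every bag has size at most 4, so the width is 4 − 1 = 3 and tw(G) ≤ 3. On the other hand G contains the 4-clique {3, 6, 7, 9}. A clique must lie in a single bag of any decomposition, so no decomposition can have width below 3. Hence tw(G) = 3 exactly.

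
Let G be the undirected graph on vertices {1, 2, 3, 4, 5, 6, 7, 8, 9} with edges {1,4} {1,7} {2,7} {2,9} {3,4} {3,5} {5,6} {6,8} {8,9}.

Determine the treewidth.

A width-2 tree decomposition is:
Bags: B1 = {6, 8, 9}  B2 = {2, 6, 9}  B3 = {2, 6, 7}  B4 = {1, 6, 7}  B5 = {1, 4, 6}  B6 = {3, 4, 6}  B7 = {3, 5, 6}
Tree: B1–B2, B2–B3, B3–B4, B4–B5, B5–B6, B6–B7
The largest bag has 3 vertices, giving width 2; this decomposition certifies tw(G) ≤ 2. For the lower bound, G contains the cycle 6–8–9–2–7–1–4–3–5–6, so G is not a forest; only forests have treewidth ≤ 1, hence tw(G) ≥ 2. Therefore the treewidth is 2.

2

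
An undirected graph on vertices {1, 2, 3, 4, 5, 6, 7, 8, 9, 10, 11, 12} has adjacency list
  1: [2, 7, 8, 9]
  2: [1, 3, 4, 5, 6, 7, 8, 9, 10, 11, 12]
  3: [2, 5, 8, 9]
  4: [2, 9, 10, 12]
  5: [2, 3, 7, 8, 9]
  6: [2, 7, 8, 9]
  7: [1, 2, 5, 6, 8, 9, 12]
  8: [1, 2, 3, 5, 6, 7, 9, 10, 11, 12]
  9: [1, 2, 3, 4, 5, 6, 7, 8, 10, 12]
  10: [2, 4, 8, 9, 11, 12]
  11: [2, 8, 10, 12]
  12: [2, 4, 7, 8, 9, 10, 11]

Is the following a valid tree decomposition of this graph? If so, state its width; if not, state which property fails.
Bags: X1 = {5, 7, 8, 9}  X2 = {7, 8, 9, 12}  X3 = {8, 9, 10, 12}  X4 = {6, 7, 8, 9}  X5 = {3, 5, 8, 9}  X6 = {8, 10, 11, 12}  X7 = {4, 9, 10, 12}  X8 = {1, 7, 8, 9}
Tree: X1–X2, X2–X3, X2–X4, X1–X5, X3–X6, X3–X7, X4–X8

No — vertex 2 appears in no bag.

A tree decomposition must satisfy three properties: every vertex lies in some bag; for every edge, both endpoints lie together in some bag; and for every vertex, the bags containing it form a connected subtree. Here vertex 2 appears in no bag, so the decomposition is invalid.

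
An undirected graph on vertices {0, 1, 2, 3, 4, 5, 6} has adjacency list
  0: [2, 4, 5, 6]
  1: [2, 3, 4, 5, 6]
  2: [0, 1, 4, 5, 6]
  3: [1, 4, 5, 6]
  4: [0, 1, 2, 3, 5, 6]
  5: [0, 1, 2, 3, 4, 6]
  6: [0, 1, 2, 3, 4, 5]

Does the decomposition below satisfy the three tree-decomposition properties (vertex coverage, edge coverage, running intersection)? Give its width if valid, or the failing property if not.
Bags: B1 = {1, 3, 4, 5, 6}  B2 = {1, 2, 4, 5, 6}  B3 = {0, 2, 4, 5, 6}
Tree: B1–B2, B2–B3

Vertex coverage: the bags together contain {0, 1, 2, 3, 4, 5, 6}, the full vertex set. Edge coverage: each edge of G has both endpoints in at least one bag. Running intersection: for every vertex, the bags containing it form a connected subtree. All three properties hold, so this is a valid tree decomposition of width max|bag| − 1 = 4, and hence tw(G) ≤ 4.

Yes; width 4.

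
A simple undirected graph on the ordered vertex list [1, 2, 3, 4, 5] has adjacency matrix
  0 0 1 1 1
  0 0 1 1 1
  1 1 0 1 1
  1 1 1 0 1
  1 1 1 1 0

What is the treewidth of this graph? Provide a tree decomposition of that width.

Treewidth 3.
One such decomposition:
Bags: B1 = {1, 3, 4, 5}  B2 = {2, 3, 4, 5}
Tree: B1–B2

The largest bag has 4 vertices, giving width 3; this decomposition certifies tw(G) ≤ 3. On the other hand G contains the 4-clique {1, 3, 4, 5}. A clique must lie in a single bag of any decomposition, so no decomposition can have width below 3. The upper and lower bounds meet at 3, so that is the treewidth.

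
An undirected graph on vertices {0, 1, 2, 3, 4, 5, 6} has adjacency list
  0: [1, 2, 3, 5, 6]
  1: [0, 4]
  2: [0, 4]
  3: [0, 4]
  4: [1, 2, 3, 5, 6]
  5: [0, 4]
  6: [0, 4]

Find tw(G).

A width-2 tree decomposition is:
Bags: B1 = {0, 2, 4}  B2 = {0, 4, 5}  B3 = {0, 4, 6}  B4 = {0, 1, 4}  B5 = {0, 3, 4}
Tree: B1–B2, B2–B3, B3–B4, B4–B5
The largest bag has 3 vertices, giving width 2; this decomposition certifies tw(G) ≤ 2. The edges 4–2–0–5–4 form a cycle, so G is not a tree and its treewidth is at least 2. Combining the bounds, tw(G) = 2.

2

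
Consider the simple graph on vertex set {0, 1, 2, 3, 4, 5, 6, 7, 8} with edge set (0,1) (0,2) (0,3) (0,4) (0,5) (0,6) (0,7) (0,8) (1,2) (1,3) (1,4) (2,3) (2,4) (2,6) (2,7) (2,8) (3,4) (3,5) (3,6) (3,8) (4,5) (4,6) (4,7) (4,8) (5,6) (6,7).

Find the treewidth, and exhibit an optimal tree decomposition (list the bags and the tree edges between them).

Each bag holds 5 vertices, so the decomposition has width 4, which upper-bounds the treewidth. On the other hand G contains the 5-clique {0, 2, 3, 4, 8}. A clique must lie in a single bag of any decomposition, so no decomposition can have width below 4. The upper and lower bounds meet at 4, so that is the treewidth.

Treewidth 4.
Bags: B1 = {0, 1, 2, 3, 4}  B2 = {0, 2, 3, 4, 6}  B3 = {0, 3, 4, 5, 6}  B4 = {0, 2, 4, 6, 7}  B5 = {0, 2, 3, 4, 8}
Tree: B1–B2, B2–B3, B2–B4, B1–B5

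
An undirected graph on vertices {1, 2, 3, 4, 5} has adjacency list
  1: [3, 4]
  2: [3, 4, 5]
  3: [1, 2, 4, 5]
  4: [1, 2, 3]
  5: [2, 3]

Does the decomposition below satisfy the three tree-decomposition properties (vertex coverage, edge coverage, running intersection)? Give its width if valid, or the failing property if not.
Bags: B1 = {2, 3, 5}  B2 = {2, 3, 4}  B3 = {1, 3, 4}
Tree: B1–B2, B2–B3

Every vertex of G appears in some bag (union = {1, 2, 3, 4, 5}); every edge is covered by a bag; and for each vertex v the set of bags containing v is connected in the bag tree. The decomposition is therefore valid. The largest bag has 3 vertices, so the width is 2.

Yes; width 2.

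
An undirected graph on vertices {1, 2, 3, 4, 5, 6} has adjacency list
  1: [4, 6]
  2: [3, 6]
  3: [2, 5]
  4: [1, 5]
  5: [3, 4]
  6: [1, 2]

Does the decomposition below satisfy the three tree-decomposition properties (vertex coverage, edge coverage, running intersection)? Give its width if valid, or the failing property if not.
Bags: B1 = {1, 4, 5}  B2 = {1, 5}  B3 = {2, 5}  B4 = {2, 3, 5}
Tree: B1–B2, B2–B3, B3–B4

No — vertex 6 appears in no bag.

A tree decomposition must satisfy three properties: every vertex lies in some bag; for every edge, both endpoints lie together in some bag; and for every vertex, the bags containing it form a connected subtree. Here vertex 6 appears in no bag, so the decomposition is invalid.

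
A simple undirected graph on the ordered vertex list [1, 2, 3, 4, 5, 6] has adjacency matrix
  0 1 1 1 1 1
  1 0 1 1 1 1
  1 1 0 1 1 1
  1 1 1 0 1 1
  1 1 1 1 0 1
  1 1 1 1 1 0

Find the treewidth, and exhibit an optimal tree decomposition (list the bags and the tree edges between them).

Treewidth 5.
One such decomposition:
Bags: B1 = {1, 2, 3, 4, 5, 6}
Tree: (single bag)

With just one bag of size 6, the width is 6 − 1 = 5, so tw(G) ≤ 5. On the other hand G contains the 6-clique {1, 2, 3, 4, 5, 6}. A clique must lie in a single bag of any decomposition, so no decomposition can have width below 5. The upper and lower bounds meet at 5, so that is the treewidth.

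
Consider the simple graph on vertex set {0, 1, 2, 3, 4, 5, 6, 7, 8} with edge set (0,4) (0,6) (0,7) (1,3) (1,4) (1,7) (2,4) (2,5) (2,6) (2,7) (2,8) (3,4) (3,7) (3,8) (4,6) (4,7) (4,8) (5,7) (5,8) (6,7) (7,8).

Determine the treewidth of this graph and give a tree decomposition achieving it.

Treewidth 3.
One such decomposition:
Bags: B1 = {2, 4, 7, 8}  B2 = {2, 4, 6, 7}  B3 = {3, 4, 7, 8}  B4 = {0, 4, 6, 7}  B5 = {1, 3, 4, 7}  B6 = {2, 5, 7, 8}
Tree: B1–B2, B1–B3, B2–B4, B3–B5, B1–B6

Every bag has size at most 4, so the width is 4 − 1 = 3 and tw(G) ≤ 3. On the other hand G contains the 4-clique {0, 4, 6, 7}. A clique must lie in a single bag of any decomposition, so no decomposition can have width below 3. Hence tw(G) = 3 exactly.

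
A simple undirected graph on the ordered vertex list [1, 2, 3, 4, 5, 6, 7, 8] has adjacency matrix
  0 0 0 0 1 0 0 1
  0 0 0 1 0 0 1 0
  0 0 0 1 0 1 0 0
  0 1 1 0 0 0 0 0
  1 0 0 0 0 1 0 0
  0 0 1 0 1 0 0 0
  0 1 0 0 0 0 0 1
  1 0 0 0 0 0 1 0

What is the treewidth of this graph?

2

A width-2 tree decomposition is:
Bags: B1 = {3, 5, 6}  B2 = {3, 4, 5}  B3 = {2, 4, 5}  B4 = {2, 5, 7}  B5 = {5, 7, 8}  B6 = {1, 5, 8}
Tree: B1–B2, B2–B3, B3–B4, B4–B5, B5–B6
Every bag has size at most 3, so the width is 3 − 1 = 2 and tw(G) ≤ 2. Since 5–6–3–4–2–7–8–1–5 is a cycle in G, G is not acyclic. Forests are exactly the graphs of treewidth ≤ 1, so tw(G) ≥ 2. Combining the bounds, tw(G) = 2.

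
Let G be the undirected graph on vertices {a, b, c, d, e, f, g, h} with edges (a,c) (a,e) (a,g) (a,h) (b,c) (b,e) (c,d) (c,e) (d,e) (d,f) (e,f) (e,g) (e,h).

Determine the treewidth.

2

A width-2 tree decomposition is:
Bags: B1 = {a, c, e}  B2 = {a, e, h}  B3 = {c, d, e}  B4 = {a, e, g}  B5 = {d, e, f}  B6 = {b, c, e}
Tree: B1–B2, B1–B3, B1–B4, B3–B5, B1–B6
Each bag holds 3 vertices, so the decomposition has width 2, which upper-bounds the treewidth. On the other hand G contains the 3-clique {a, e, g}. A clique must lie in a single bag of any decomposition, so no decomposition can have width below 2. Therefore the treewidth is 2.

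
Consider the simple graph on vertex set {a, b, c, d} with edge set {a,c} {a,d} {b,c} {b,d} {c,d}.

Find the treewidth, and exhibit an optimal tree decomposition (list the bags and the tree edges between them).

Treewidth 2.
Bags: B1 = {a, c, d}  B2 = {b, c, d}
Tree: B1–B2

Each bag holds 3 vertices, so the decomposition has width 2, which upper-bounds the treewidth. For the lower bound, the 3 vertices {a, c, d} are pairwise adjacent, and any tree decomposition puts a clique entirely inside one bag — forcing width ≥ 2. Combining the bounds, tw(G) = 2.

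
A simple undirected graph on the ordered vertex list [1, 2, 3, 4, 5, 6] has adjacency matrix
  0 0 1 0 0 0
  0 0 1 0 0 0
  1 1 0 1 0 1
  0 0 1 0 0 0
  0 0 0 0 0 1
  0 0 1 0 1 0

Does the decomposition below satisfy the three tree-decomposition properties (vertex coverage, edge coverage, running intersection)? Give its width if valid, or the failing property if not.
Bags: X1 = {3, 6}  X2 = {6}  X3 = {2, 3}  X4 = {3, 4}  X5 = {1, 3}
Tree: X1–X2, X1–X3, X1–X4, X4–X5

No — vertex 5 appears in no bag.

A tree decomposition must satisfy three properties: every vertex lies in some bag; for every edge, both endpoints lie together in some bag; and for every vertex, the bags containing it form a connected subtree. Here vertex 5 appears in no bag, so the decomposition is invalid.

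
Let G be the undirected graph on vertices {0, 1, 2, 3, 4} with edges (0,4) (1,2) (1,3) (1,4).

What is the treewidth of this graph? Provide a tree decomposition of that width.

Every bag has size at most 2, so the width is 2 − 1 = 1 and tw(G) ≤ 1. G has an edge, so its treewidth is at least 1. Therefore the treewidth is 1.

Treewidth 1.
One optimal decomposition is:
Bags: B1 = {1, 3}  B2 = {1, 2}  B3 = {1, 4}  B4 = {0, 4}
Tree: B1–B2, B2–B3, B3–B4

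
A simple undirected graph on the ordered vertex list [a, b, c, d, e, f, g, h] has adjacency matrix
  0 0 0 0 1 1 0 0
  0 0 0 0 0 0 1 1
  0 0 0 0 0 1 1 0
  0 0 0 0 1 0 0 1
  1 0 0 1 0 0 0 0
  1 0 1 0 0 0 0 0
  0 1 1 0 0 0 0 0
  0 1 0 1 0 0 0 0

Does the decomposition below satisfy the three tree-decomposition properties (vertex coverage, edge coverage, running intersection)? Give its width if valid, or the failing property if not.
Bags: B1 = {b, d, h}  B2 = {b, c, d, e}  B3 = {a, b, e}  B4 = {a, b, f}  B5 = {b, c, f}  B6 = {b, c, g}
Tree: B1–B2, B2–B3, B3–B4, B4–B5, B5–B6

No — bags containing vertex c are not connected in the tree.

A tree decomposition must satisfy three properties: every vertex lies in some bag; for every edge, both endpoints lie together in some bag; and for every vertex, the bags containing it form a connected subtree. Here bags containing vertex c are not connected in the tree, so the decomposition is invalid.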